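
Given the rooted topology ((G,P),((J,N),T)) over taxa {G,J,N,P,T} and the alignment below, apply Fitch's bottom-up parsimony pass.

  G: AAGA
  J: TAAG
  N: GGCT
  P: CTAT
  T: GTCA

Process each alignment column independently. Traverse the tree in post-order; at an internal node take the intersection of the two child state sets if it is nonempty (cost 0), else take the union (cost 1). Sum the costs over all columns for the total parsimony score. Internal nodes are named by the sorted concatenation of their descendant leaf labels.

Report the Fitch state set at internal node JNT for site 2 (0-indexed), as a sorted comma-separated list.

GP@0: {A} ∪ {C} = {A,C} (union, +1)
JN@0: {T} ∪ {G} = {G,T} (union, +1)
JNT@0: {G,T} ∩ {G} = {G} (intersection, +0)
GJNPT@0: {A,C} ∪ {G} = {A,C,G} (union, +1)
GP@1: {A} ∪ {T} = {A,T} (union, +1)
JN@1: {A} ∪ {G} = {A,G} (union, +1)
JNT@1: {A,G} ∪ {T} = {A,G,T} (union, +1)
GJNPT@1: {A,T} ∩ {A,G,T} = {A,T} (intersection, +0)
GP@2: {G} ∪ {A} = {A,G} (union, +1)
JN@2: {A} ∪ {C} = {A,C} (union, +1)
JNT@2: {A,C} ∩ {C} = {C} (intersection, +0)
GJNPT@2: {A,G} ∪ {C} = {A,C,G} (union, +1)
GP@3: {A} ∪ {T} = {A,T} (union, +1)
JN@3: {G} ∪ {T} = {G,T} (union, +1)
JNT@3: {G,T} ∪ {A} = {A,G,T} (union, +1)
GJNPT@3: {A,T} ∩ {A,G,T} = {A,T} (intersection, +0)
per-site changes: [3, 3, 3, 3]; total = 12

C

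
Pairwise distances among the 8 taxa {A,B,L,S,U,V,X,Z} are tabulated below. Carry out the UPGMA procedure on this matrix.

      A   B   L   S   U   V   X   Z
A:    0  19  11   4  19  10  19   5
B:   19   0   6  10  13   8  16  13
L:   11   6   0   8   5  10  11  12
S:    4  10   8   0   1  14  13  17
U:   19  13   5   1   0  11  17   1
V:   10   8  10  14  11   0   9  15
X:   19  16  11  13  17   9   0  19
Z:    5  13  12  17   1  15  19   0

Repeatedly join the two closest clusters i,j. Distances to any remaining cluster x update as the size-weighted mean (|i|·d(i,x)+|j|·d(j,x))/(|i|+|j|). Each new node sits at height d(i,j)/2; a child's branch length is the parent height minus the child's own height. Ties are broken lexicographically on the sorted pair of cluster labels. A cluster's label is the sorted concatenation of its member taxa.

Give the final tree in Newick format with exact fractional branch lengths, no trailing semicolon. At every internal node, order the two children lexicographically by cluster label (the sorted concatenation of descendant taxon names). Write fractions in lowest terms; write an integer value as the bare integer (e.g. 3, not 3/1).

(((A:5/2,Z:5/2):7/2,((B:3,L:3):3/2,(S:1/2,U:1/2):4):3/2):19/24,(V:9/2,X:9/2):55/24)

step 1: merge (S,U) at d=1; branch lengths S→1/2, U→1/2; new cluster SU
  updated: d(A,SU)=23/2, d(B,SU)=23/2, d(L,SU)=13/2, d(SU,V)=25/2, d(SU,X)=15, d(SU,Z)=9
step 2: merge (A,Z) at d=5; branch lengths A→5/2, Z→5/2; new cluster AZ
  updated: d(AZ,B)=16, d(AZ,L)=23/2, d(AZ,SU)=41/4, d(AZ,V)=25/2, d(AZ,X)=19
step 3: merge (B,L) at d=6; branch lengths B→3, L→3; new cluster BL
  updated: d(AZ,BL)=55/4, d(BL,SU)=9, d(BL,V)=9, d(BL,X)=27/2
step 4: merge (BL,SU) at d=9; branch lengths BL→3/2, SU→4; new cluster BLSU
  updated: d(AZ,BLSU)=12, d(BLSU,V)=43/4, d(BLSU,X)=57/4
step 5: merge (V,X) at d=9; branch lengths V→9/2, X→9/2; new cluster VX
  updated: d(AZ,VX)=63/4, d(BLSU,VX)=25/2
step 6: merge (AZ,BLSU) at d=12; branch lengths AZ→7/2, BLSU→3/2; new cluster ABLSUZ
  updated: d(ABLSUZ,VX)=163/12
step 7: merge (ABLSUZ,VX) at d=163/12; branch lengths ABLSUZ→19/24, VX→55/24; new cluster ABLSUVXZ
final tree: (((A:5/2,Z:5/2):7/2,((B:3,L:3):3/2,(S:1/2,U:1/2):4):3/2):19/24,(V:9/2,X:9/2):55/24)
total length: 415/12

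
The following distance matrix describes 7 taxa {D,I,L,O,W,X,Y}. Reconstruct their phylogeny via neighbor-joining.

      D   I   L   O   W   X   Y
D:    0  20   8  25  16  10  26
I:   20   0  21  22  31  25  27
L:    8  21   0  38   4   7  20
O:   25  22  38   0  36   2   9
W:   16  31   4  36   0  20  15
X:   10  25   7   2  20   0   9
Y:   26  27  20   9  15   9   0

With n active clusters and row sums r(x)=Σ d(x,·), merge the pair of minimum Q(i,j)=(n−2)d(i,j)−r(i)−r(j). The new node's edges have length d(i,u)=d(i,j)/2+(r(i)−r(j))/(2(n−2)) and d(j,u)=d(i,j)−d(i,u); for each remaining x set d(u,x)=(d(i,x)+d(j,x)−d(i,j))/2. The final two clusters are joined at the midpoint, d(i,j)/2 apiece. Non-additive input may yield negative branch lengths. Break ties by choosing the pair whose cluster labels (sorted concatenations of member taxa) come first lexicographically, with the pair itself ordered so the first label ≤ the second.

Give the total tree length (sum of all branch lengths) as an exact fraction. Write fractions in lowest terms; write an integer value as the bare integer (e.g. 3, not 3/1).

1549/32

step 1: merge (L,W) at d=4, Q=-200; branch lengths L→-2/5, W→22/5; new cluster LW
  updated: d(D,LW)=10, d(I,LW)=24, d(LW,O)=35, d(LW,X)=23/2, d(LW,Y)=31/2
step 2: merge (D,LW) at d=10, Q=-147; branch lengths D→35/8, LW→45/8; new cluster DLW
  updated: d(DLW,I)=17, d(DLW,O)=25, d(DLW,X)=23/4, d(DLW,Y)=63/4
step 3: merge (DLW,I) at d=17, Q=-207/2; branch lengths DLW→47/12, I→157/12; new cluster DILW
  updated: d(DILW,O)=15, d(DILW,X)=55/8, d(DILW,Y)=103/8
step 4: merge (DILW,Y) at d=103/8, Q=-319/8; branch lengths DILW→237/32, Y→175/32; new cluster DILWY
  updated: d(DILWY,O)=89/16, d(DILWY,X)=3/2
step 5: merge (DILWY,O) at d=89/16, Q=-145/16; branch lengths DILWY→81/32, O→97/32; new cluster DILOWY
  updated: d(DILOWY,X)=-33/32
step 6: merge (DILOWY,X) at d=-33/32; branch lengths DILOWY→-33/64, X→-33/64; new cluster DILOWXY
final tree: (((((D:35/8,(L:-2/5,W:22/5):45/8):47/12,I:157/12):237/32,Y:175/32):81/32,O:97/32):-33/64,X:-33/64)
total length: 1549/32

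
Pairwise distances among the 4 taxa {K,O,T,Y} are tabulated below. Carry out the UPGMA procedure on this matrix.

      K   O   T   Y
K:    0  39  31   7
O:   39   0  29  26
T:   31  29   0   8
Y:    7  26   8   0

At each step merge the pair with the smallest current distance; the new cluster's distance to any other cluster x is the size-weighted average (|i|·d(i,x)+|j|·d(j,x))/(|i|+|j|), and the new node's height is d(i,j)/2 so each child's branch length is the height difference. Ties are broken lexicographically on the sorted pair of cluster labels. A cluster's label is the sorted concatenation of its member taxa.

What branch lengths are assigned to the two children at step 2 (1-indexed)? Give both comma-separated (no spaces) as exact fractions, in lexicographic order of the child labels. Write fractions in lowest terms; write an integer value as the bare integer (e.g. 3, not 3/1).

step 1: merge (K,Y) at d=7; branch lengths K→7/2, Y→7/2; new cluster KY
  updated: d(KY,O)=65/2, d(KY,T)=39/2
step 2: merge (KY,T) at d=39/2; branch lengths KY→25/4, T→39/4; new cluster KTY
  updated: d(KTY,O)=94/3
step 3: merge (KTY,O) at d=94/3; branch lengths KTY→71/12, O→47/3; new cluster KOTY
final tree: (((K:7/2,Y:7/2):25/4,T:39/4):71/12,O:47/3)
total length: 535/12

25/4,39/4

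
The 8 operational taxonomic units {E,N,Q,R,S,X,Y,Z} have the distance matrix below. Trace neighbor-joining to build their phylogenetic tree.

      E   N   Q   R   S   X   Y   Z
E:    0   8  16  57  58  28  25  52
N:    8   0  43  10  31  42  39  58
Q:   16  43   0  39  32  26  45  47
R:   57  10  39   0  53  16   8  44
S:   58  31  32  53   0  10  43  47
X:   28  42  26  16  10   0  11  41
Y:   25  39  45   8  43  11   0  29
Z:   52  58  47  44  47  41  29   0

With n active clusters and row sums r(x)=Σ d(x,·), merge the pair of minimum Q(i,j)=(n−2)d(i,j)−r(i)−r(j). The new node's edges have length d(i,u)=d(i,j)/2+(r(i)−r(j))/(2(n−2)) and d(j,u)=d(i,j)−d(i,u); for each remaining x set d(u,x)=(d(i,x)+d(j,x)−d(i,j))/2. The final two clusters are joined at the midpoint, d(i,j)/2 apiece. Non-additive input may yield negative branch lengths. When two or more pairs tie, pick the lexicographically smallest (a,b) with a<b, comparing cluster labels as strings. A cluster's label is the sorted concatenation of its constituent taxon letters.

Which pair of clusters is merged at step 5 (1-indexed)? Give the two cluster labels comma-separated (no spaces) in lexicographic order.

1. join E+N (d=8, Q=-427) ⇒ EN; edges |E|=61/12, |N|=35/12
  updated: d(EN,Q)=51/2, d(EN,R)=59/2, d(EN,S)=81/2, d(EN,X)=31, d(EN,Y)=28, d(EN,Z)=51
2. join R+Y (d=8, Q=-627/2) ⇒ RY; edges |R|=131/20, |Y|=29/20
  updated: d(EN,RY)=99/4, d(Q,RY)=38, d(RY,S)=44, d(RY,X)=19/2, d(RY,Z)=65/2
3. join S+X (d=10, Q=-251) ⇒ SX; edges |S|=12, |X|=-2
  updated: d(EN,SX)=123/4, d(Q,SX)=24, d(RY,SX)=87/4, d(SX,Z)=39
4. join EN+Q (d=51/2, Q=-190) ⇒ ENQ; edges |EN|=37/3, |Q|=79/6
  updated: d(ENQ,RY)=149/8, d(ENQ,SX)=117/8, d(ENQ,Z)=145/4
5. join ENQ+SX (d=117/8, Q=-925/8) ⇒ ENQSX; edges |ENQ|=187/32, |SX|=281/32
  updated: d(ENQSX,RY)=103/8, d(ENQSX,Z)=485/16
6. join ENQSX+RY (d=103/8, Q=-1211/16) ⇒ ENQRSXY; edges |ENQSX|=171/32, |RY|=241/32
  updated: d(ENQRSXY,Z)=799/32
7. join ENQRSXY+Z (d=799/32) ⇒ ENQRSXYZ; edges |ENQRSXY|=799/64, |Z|=799/64
final tree: (((((E:61/12,N:35/12):37/3,Q:79/6):187/32,(S:12,X:-2):281/32):171/32,(R:131/20,Y:29/20):241/32):799/64,Z:799/64)
total length: 3327/32

ENQ,SX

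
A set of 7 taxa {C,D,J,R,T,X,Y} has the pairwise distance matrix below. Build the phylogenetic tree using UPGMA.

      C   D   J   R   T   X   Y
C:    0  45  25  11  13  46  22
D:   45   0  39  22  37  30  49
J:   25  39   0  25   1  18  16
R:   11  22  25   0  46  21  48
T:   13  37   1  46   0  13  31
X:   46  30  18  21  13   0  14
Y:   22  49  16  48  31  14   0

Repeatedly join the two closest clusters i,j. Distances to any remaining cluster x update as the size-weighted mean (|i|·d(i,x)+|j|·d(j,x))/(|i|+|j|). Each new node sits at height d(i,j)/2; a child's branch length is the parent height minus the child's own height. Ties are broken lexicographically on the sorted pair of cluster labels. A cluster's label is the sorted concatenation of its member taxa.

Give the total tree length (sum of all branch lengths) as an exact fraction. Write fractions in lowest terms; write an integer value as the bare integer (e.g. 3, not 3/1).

601/8

1. join J+T (d=1) ⇒ JT; edges |J|=1/2, |T|=1/2
  updated: d(C,JT)=19, d(D,JT)=38, d(JT,R)=71/2, d(JT,X)=31/2, d(JT,Y)=47/2
2. join C+R (d=11) ⇒ CR; edges |C|=11/2, |R|=11/2
  updated: d(CR,D)=67/2, d(CR,JT)=109/4, d(CR,X)=67/2, d(CR,Y)=35
3. join X+Y (d=14) ⇒ XY; edges |X|=7, |Y|=7
  updated: d(CR,XY)=137/4, d(D,XY)=79/2, d(JT,XY)=39/2
4. join JT+XY (d=39/2) ⇒ JTXY; edges |JT|=37/4, |XY|=11/4
  updated: d(CR,JTXY)=123/4, d(D,JTXY)=155/4
5. join CR+JTXY (d=123/4) ⇒ CJRTXY; edges |CR|=79/8, |JTXY|=45/8
  updated: d(CJRTXY,D)=37
6. join CJRTXY+D (d=37) ⇒ CDJRTXY; edges |CJRTXY|=25/8, |D|=37/2
final tree: (((C:11/2,R:11/2):79/8,((J:1/2,T:1/2):37/4,(X:7,Y:7):11/4):45/8):25/8,D:37/2)
total length: 601/8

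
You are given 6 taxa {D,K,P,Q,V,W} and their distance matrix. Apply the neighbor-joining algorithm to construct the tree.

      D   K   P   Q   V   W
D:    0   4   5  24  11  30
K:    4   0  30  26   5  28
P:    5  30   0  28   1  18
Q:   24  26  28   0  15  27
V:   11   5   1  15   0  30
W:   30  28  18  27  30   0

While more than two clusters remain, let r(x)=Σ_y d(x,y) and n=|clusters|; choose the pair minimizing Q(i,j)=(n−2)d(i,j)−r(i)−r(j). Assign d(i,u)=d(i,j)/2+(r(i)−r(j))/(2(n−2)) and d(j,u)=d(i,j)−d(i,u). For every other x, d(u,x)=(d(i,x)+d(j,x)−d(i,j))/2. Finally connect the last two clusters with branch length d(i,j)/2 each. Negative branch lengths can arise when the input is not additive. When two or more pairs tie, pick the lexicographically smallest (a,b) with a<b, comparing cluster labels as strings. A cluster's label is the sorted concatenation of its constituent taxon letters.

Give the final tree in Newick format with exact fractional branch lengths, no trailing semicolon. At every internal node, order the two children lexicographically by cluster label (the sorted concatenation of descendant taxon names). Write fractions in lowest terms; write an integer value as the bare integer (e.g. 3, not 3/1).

step 1: merge (D,K) at d=4, Q=-151; branch lengths D→-3/8, K→35/8; new cluster DK
  updated: d(DK,P)=31/2, d(DK,Q)=23, d(DK,V)=6, d(DK,W)=27
step 2: merge (Q,W) at d=27, Q=-114; branch lengths Q→12, W→15; new cluster QW
  updated: d(DK,QW)=23/2, d(P,QW)=19/2, d(QW,V)=9
step 3: merge (DK,QW) at d=23/2, Q=-40; branch lengths DK→13/2, QW→5; new cluster DKQW
  updated: d(DKQW,P)=27/4, d(DKQW,V)=7/4
step 4: merge (DKQW,P) at d=27/4, Q=-19/2; branch lengths DKQW→15/4, P→3; new cluster DKPQW
  updated: d(DKPQW,V)=-2
step 5: merge (DKPQW,V) at d=-2; branch lengths DKPQW→-1, V→-1; new cluster DKPQVW
final tree: ((((D:-3/8,K:35/8):13/2,(Q:12,W:15):5):15/4,P:3):-1,V:-1)
total length: 189/4

((((D:-3/8,K:35/8):13/2,(Q:12,W:15):5):15/4,P:3):-1,V:-1)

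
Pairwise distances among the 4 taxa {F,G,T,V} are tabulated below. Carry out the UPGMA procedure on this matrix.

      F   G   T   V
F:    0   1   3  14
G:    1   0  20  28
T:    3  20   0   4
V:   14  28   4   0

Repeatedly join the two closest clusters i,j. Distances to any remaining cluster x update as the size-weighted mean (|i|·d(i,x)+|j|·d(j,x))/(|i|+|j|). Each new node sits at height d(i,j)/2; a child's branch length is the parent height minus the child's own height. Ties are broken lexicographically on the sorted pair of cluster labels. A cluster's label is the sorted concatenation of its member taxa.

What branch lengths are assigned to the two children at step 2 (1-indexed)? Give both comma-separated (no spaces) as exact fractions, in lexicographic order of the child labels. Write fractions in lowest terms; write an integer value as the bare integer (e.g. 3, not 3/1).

2,2

iteration 1: select F,G (d=1); attach at lengths (1/2, 1/2); label the merged cluster FG
  updated: d(FG,T)=23/2, d(FG,V)=21
iteration 2: select T,V (d=4); attach at lengths (2, 2); label the merged cluster TV
  updated: d(FG,TV)=65/4
iteration 3: select FG,TV (d=65/4); attach at lengths (61/8, 49/8); label the merged cluster FGTV
final tree: ((F:1/2,G:1/2):61/8,(T:2,V:2):49/8)
total length: 75/4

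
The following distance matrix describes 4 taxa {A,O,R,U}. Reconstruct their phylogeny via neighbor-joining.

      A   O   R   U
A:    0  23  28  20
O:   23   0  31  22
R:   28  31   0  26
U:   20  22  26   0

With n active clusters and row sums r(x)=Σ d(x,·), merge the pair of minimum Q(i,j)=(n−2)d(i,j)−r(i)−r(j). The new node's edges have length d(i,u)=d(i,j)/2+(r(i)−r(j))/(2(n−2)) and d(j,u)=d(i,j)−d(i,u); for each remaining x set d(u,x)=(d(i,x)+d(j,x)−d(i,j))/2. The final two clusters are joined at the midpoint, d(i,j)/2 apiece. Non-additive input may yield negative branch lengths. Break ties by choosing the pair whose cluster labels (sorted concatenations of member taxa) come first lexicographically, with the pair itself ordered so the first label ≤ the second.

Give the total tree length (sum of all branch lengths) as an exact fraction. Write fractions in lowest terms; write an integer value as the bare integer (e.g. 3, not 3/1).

iteration 1: select A,O (d=23, Q=-101); attach at lengths (41/4, 51/4); label the merged cluster AO
  updated: d(AO,R)=18, d(AO,U)=19/2
iteration 2: select AO,R (d=18, Q=-107/2); attach at lengths (3/4, 69/4); label the merged cluster AOR
  updated: d(AOR,U)=35/4
iteration 3: select AOR,U (d=35/4); attach at lengths (35/8, 35/8); label the merged cluster AORU
final tree: (((A:41/4,O:51/4):3/4,R:69/4):35/8,U:35/8)
total length: 199/4

199/4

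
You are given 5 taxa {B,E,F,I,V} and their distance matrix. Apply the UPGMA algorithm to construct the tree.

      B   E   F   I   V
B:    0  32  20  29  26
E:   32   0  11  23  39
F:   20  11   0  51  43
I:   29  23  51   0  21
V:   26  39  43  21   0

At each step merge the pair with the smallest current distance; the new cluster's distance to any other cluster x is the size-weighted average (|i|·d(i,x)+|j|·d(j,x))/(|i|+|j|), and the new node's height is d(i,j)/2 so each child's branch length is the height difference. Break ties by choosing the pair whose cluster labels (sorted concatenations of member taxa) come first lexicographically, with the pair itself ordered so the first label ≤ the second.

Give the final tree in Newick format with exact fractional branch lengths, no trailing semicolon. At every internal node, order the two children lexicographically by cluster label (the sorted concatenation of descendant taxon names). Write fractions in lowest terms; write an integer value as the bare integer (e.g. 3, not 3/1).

((B:13,(E:11/2,F:11/2):15/2):55/12,(I:21/2,V:21/2):85/12)

1. join E+F (d=11) ⇒ EF; edges |E|=11/2, |F|=11/2
  updated: d(B,EF)=26, d(EF,I)=37, d(EF,V)=41
2. join I+V (d=21) ⇒ IV; edges |I|=21/2, |V|=21/2
  updated: d(B,IV)=55/2, d(EF,IV)=39
3. join B+EF (d=26) ⇒ BEF; edges |B|=13, |EF|=15/2
  updated: d(BEF,IV)=211/6
4. join BEF+IV (d=211/6) ⇒ BEFIV; edges |BEF|=55/12, |IV|=85/12
final tree: ((B:13,(E:11/2,F:11/2):15/2):55/12,(I:21/2,V:21/2):85/12)
total length: 385/6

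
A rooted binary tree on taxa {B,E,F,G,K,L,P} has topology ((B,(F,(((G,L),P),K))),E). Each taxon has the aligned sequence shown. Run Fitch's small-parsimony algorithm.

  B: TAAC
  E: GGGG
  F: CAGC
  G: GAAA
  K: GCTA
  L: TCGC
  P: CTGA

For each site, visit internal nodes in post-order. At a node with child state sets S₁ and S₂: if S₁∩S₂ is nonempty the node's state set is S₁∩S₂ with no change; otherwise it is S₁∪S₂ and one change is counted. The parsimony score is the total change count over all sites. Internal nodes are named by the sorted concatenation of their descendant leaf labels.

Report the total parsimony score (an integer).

GL@0: {G} ∪ {T} = {G,T} (union, +1)
GLP@0: {G,T} ∪ {C} = {C,G,T} (union, +1)
GKLP@0: {C,G,T} ∩ {G} = {G} (intersection, +0)
FGKLP@0: {C} ∪ {G} = {C,G} (union, +1)
BFGKLP@0: {T} ∪ {C,G} = {C,G,T} (union, +1)
BEFGKLP@0: {C,G,T} ∩ {G} = {G} (intersection, +0)
GL@1: {A} ∪ {C} = {A,C} (union, +1)
GLP@1: {A,C} ∪ {T} = {A,C,T} (union, +1)
GKLP@1: {A,C,T} ∩ {C} = {C} (intersection, +0)
FGKLP@1: {A} ∪ {C} = {A,C} (union, +1)
BFGKLP@1: {A} ∩ {A,C} = {A} (intersection, +0)
BEFGKLP@1: {A} ∪ {G} = {A,G} (union, +1)
GL@2: {A} ∪ {G} = {A,G} (union, +1)
GLP@2: {A,G} ∩ {G} = {G} (intersection, +0)
GKLP@2: {G} ∪ {T} = {G,T} (union, +1)
FGKLP@2: {G} ∩ {G,T} = {G} (intersection, +0)
BFGKLP@2: {A} ∪ {G} = {A,G} (union, +1)
BEFGKLP@2: {A,G} ∩ {G} = {G} (intersection, +0)
GL@3: {A} ∪ {C} = {A,C} (union, +1)
GLP@3: {A,C} ∩ {A} = {A} (intersection, +0)
GKLP@3: {A} ∩ {A} = {A} (intersection, +0)
FGKLP@3: {C} ∪ {A} = {A,C} (union, +1)
BFGKLP@3: {C} ∩ {A,C} = {C} (intersection, +0)
BEFGKLP@3: {C} ∪ {G} = {C,G} (union, +1)
per-site changes: [4, 4, 3, 3]; total = 14

14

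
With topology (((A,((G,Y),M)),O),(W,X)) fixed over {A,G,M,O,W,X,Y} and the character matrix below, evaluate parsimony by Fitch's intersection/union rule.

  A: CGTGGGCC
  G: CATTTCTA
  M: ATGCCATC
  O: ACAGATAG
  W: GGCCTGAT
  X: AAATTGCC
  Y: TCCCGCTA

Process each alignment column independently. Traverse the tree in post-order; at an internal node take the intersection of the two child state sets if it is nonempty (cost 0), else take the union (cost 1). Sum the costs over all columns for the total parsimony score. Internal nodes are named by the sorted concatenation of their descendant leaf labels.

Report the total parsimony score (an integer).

30

[col 0] GY: children G:{C}, Y:{T} ∪→ {C,T}; cost 1
[col 0] GMY: children GY:{C,T}, M:{A} ∪→ {A,C,T}; cost 1
[col 0] AGMY: children A:{C}, GMY:{A,C,T} ∩→ {C}; cost 0
[col 0] AGMOY: children AGMY:{C}, O:{A} ∪→ {A,C}; cost 1
[col 0] WX: children W:{G}, X:{A} ∪→ {A,G}; cost 1
[col 0] AGMOWXY: children AGMOY:{A,C}, WX:{A,G} ∩→ {A}; cost 0
[col 1] GY: children G:{A}, Y:{C} ∪→ {A,C}; cost 1
[col 1] GMY: children GY:{A,C}, M:{T} ∪→ {A,C,T}; cost 1
[col 1] AGMY: children A:{G}, GMY:{A,C,T} ∪→ {A,C,G,T}; cost 1
[col 1] AGMOY: children AGMY:{A,C,G,T}, O:{C} ∩→ {C}; cost 0
[col 1] WX: children W:{G}, X:{A} ∪→ {A,G}; cost 1
[col 1] AGMOWXY: children AGMOY:{C}, WX:{A,G} ∪→ {A,C,G}; cost 1
[col 2] GY: children G:{T}, Y:{C} ∪→ {C,T}; cost 1
[col 2] GMY: children GY:{C,T}, M:{G} ∪→ {C,G,T}; cost 1
[col 2] AGMY: children A:{T}, GMY:{C,G,T} ∩→ {T}; cost 0
[col 2] AGMOY: children AGMY:{T}, O:{A} ∪→ {A,T}; cost 1
[col 2] WX: children W:{C}, X:{A} ∪→ {A,C}; cost 1
[col 2] AGMOWXY: children AGMOY:{A,T}, WX:{A,C} ∩→ {A}; cost 0
[col 3] GY: children G:{T}, Y:{C} ∪→ {C,T}; cost 1
[col 3] GMY: children GY:{C,T}, M:{C} ∩→ {C}; cost 0
[col 3] AGMY: children A:{G}, GMY:{C} ∪→ {C,G}; cost 1
[col 3] AGMOY: children AGMY:{C,G}, O:{G} ∩→ {G}; cost 0
[col 3] WX: children W:{C}, X:{T} ∪→ {C,T}; cost 1
[col 3] AGMOWXY: children AGMOY:{G}, WX:{C,T} ∪→ {C,G,T}; cost 1
[col 4] GY: children G:{T}, Y:{G} ∪→ {G,T}; cost 1
[col 4] GMY: children GY:{G,T}, M:{C} ∪→ {C,G,T}; cost 1
[col 4] AGMY: children A:{G}, GMY:{C,G,T} ∩→ {G}; cost 0
[col 4] AGMOY: children AGMY:{G}, O:{A} ∪→ {A,G}; cost 1
[col 4] WX: children W:{T}, X:{T} ∩→ {T}; cost 0
[col 4] AGMOWXY: children AGMOY:{A,G}, WX:{T} ∪→ {A,G,T}; cost 1
[col 5] GY: children G:{C}, Y:{C} ∩→ {C}; cost 0
[col 5] GMY: children GY:{C}, M:{A} ∪→ {A,C}; cost 1
[col 5] AGMY: children A:{G}, GMY:{A,C} ∪→ {A,C,G}; cost 1
[col 5] AGMOY: children AGMY:{A,C,G}, O:{T} ∪→ {A,C,G,T}; cost 1
[col 5] WX: children W:{G}, X:{G} ∩→ {G}; cost 0
[col 5] AGMOWXY: children AGMOY:{A,C,G,T}, WX:{G} ∩→ {G}; cost 0
[col 6] GY: children G:{T}, Y:{T} ∩→ {T}; cost 0
[col 6] GMY: children GY:{T}, M:{T} ∩→ {T}; cost 0
[col 6] AGMY: children A:{C}, GMY:{T} ∪→ {C,T}; cost 1
[col 6] AGMOY: children AGMY:{C,T}, O:{A} ∪→ {A,C,T}; cost 1
[col 6] WX: children W:{A}, X:{C} ∪→ {A,C}; cost 1
[col 6] AGMOWXY: children AGMOY:{A,C,T}, WX:{A,C} ∩→ {A,C}; cost 0
[col 7] GY: children G:{A}, Y:{A} ∩→ {A}; cost 0
[col 7] GMY: children GY:{A}, M:{C} ∪→ {A,C}; cost 1
[col 7] AGMY: children A:{C}, GMY:{A,C} ∩→ {C}; cost 0
[col 7] AGMOY: children AGMY:{C}, O:{G} ∪→ {C,G}; cost 1
[col 7] WX: children W:{T}, X:{C} ∪→ {C,T}; cost 1
[col 7] AGMOWXY: children AGMOY:{C,G}, WX:{C,T} ∩→ {C}; cost 0
per-site changes: [4, 5, 4, 4, 4, 3, 3, 3]; total = 30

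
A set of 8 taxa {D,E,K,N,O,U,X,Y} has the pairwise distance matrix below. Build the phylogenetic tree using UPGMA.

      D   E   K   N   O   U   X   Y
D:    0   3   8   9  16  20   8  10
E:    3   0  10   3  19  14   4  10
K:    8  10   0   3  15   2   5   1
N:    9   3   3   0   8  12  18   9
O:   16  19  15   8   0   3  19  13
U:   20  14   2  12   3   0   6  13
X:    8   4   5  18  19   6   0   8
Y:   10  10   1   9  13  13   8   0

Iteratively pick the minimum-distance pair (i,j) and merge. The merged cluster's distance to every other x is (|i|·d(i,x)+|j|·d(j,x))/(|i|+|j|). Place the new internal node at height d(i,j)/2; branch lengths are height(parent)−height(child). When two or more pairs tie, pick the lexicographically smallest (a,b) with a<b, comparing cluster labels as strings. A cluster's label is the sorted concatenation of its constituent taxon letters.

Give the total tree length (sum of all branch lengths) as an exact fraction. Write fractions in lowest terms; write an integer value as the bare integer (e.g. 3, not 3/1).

491/18

iteration 1: select K,Y (d=1); attach at lengths (1/2, 1/2); label the merged cluster KY
  updated: d(D,KY)=9, d(E,KY)=10, d(KY,N)=6, d(KY,O)=14, d(KY,U)=15/2, d(KY,X)=13/2
iteration 2: select D,E (d=3); attach at lengths (3/2, 3/2); label the merged cluster DE
  updated: d(DE,KY)=19/2, d(DE,N)=6, d(DE,O)=35/2, d(DE,U)=17, d(DE,X)=6
iteration 3: select O,U (d=3); attach at lengths (3/2, 3/2); label the merged cluster OU
  updated: d(DE,OU)=69/4, d(KY,OU)=43/4, d(N,OU)=10, d(OU,X)=25/2
iteration 4: select DE,N (d=6); attach at lengths (3/2, 3); label the merged cluster DEN
  updated: d(DEN,KY)=25/3, d(DEN,OU)=89/6, d(DEN,X)=10
iteration 5: select KY,X (d=13/2); attach at lengths (11/4, 13/4); label the merged cluster KXY
  updated: d(DEN,KXY)=80/9, d(KXY,OU)=34/3
iteration 6: select DEN,KXY (d=80/9); attach at lengths (13/9, 43/36); label the merged cluster DEKNXY
  updated: d(DEKNXY,OU)=157/12
iteration 7: select DEKNXY,OU (d=157/12); attach at lengths (151/72, 121/24); label the merged cluster DEKNOUXY
final tree: ((((D:3/2,E:3/2):3/2,N:3):13/9,((K:1/2,Y:1/2):11/4,X:13/4):43/36):151/72,(O:3/2,U:3/2):121/24)
total length: 491/18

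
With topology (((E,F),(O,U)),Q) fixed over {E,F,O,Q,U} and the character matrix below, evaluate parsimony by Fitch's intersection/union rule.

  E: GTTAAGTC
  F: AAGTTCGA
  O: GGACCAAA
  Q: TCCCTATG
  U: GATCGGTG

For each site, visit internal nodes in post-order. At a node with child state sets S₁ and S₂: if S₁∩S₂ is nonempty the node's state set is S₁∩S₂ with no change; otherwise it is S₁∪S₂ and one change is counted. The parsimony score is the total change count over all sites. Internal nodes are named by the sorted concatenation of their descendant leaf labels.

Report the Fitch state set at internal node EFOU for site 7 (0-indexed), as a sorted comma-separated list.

A

EF@0: {G} ∪ {A} = {A,G} (union, +1)
OU@0: {G} ∩ {G} = {G} (intersection, +0)
EFOU@0: {A,G} ∩ {G} = {G} (intersection, +0)
EFOQU@0: {G} ∪ {T} = {G,T} (union, +1)
EF@1: {T} ∪ {A} = {A,T} (union, +1)
OU@1: {G} ∪ {A} = {A,G} (union, +1)
EFOU@1: {A,T} ∩ {A,G} = {A} (intersection, +0)
EFOQU@1: {A} ∪ {C} = {A,C} (union, +1)
EF@2: {T} ∪ {G} = {G,T} (union, +1)
OU@2: {A} ∪ {T} = {A,T} (union, +1)
EFOU@2: {G,T} ∩ {A,T} = {T} (intersection, +0)
EFOQU@2: {T} ∪ {C} = {C,T} (union, +1)
EF@3: {A} ∪ {T} = {A,T} (union, +1)
OU@3: {C} ∩ {C} = {C} (intersection, +0)
EFOU@3: {A,T} ∪ {C} = {A,C,T} (union, +1)
EFOQU@3: {A,C,T} ∩ {C} = {C} (intersection, +0)
EF@4: {A} ∪ {T} = {A,T} (union, +1)
OU@4: {C} ∪ {G} = {C,G} (union, +1)
EFOU@4: {A,T} ∪ {C,G} = {A,C,G,T} (union, +1)
EFOQU@4: {A,C,G,T} ∩ {T} = {T} (intersection, +0)
EF@5: {G} ∪ {C} = {C,G} (union, +1)
OU@5: {A} ∪ {G} = {A,G} (union, +1)
EFOU@5: {C,G} ∩ {A,G} = {G} (intersection, +0)
EFOQU@5: {G} ∪ {A} = {A,G} (union, +1)
EF@6: {T} ∪ {G} = {G,T} (union, +1)
OU@6: {A} ∪ {T} = {A,T} (union, +1)
EFOU@6: {G,T} ∩ {A,T} = {T} (intersection, +0)
EFOQU@6: {T} ∩ {T} = {T} (intersection, +0)
EF@7: {C} ∪ {A} = {A,C} (union, +1)
OU@7: {A} ∪ {G} = {A,G} (union, +1)
EFOU@7: {A,C} ∩ {A,G} = {A} (intersection, +0)
EFOQU@7: {A} ∪ {G} = {A,G} (union, +1)
per-site changes: [2, 3, 3, 2, 3, 3, 2, 3]; total = 21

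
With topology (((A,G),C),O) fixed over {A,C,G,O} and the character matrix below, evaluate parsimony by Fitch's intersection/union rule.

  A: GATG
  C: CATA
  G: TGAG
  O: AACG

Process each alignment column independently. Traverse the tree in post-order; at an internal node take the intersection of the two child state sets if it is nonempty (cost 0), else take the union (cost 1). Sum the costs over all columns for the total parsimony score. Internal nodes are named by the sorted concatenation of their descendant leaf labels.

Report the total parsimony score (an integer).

site 0, node AG: A={G} ∪ G={T} → {G,T} (+1)
site 0, node ACG: AG={G,T} ∪ C={C} → {C,G,T} (+1)
site 0, node ACGO: ACG={C,G,T} ∪ O={A} → {A,C,G,T} (+1)
site 1, node AG: A={A} ∪ G={G} → {A,G} (+1)
site 1, node ACG: AG={A,G} ∩ C={A} → {A} (+0)
site 1, node ACGO: ACG={A} ∩ O={A} → {A} (+0)
site 2, node AG: A={T} ∪ G={A} → {A,T} (+1)
site 2, node ACG: AG={A,T} ∩ C={T} → {T} (+0)
site 2, node ACGO: ACG={T} ∪ O={C} → {C,T} (+1)
site 3, node AG: A={G} ∩ G={G} → {G} (+0)
site 3, node ACG: AG={G} ∪ C={A} → {A,G} (+1)
site 3, node ACGO: ACG={A,G} ∩ O={G} → {G} (+0)
per-site changes: [3, 1, 2, 1]; total = 7

7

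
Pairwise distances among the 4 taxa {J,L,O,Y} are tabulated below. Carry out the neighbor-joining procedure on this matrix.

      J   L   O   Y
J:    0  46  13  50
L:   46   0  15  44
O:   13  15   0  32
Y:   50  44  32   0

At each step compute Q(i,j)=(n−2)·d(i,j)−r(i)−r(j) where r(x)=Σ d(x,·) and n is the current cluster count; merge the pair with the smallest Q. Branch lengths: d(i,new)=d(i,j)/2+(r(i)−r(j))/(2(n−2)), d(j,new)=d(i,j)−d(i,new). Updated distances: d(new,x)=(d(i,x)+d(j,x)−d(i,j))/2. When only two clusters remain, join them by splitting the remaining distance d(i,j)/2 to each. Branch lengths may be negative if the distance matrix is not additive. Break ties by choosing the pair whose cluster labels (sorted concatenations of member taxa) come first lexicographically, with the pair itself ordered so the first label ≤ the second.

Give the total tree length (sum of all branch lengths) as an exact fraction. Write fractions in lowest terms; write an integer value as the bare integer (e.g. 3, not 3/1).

257/4

1. join J+O (d=13, Q=-143) ⇒ JO; edges |J|=75/4, |O|=-23/4
  updated: d(JO,L)=24, d(JO,Y)=69/2
2. join JO+L (d=24, Q=-205/2) ⇒ JLO; edges |JO|=29/4, |L|=67/4
  updated: d(JLO,Y)=109/4
3. join JLO+Y (d=109/4) ⇒ JLOY; edges |JLO|=109/8, |Y|=109/8
final tree: (((J:75/4,O:-23/4):29/4,L:67/4):109/8,Y:109/8)
total length: 257/4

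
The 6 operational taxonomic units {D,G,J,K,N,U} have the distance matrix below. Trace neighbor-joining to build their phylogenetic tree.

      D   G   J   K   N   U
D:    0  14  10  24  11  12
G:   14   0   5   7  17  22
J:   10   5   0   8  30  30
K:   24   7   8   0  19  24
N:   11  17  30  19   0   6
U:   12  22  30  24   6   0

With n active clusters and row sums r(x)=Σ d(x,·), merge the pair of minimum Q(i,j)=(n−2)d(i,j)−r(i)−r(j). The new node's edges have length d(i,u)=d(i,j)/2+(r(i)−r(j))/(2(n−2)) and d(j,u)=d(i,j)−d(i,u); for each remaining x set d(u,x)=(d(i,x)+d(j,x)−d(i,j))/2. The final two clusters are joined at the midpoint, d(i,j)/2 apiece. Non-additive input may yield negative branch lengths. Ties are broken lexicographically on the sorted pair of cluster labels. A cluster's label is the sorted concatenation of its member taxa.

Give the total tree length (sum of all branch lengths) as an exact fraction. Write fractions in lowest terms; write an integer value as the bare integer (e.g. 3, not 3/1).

1. join N+U (d=6, Q=-153) ⇒ NU; edges |N|=13/8, |U|=35/8
  updated: d(D,NU)=17/2, d(G,NU)=33/2, d(J,NU)=27, d(K,NU)=37/2
2. join D+NU (d=17/2, Q=-203/2) ⇒ DNU; edges |D|=23/12, |NU|=79/12
  updated: d(DNU,G)=11, d(DNU,J)=57/4, d(DNU,K)=17
3. join DNU+G (d=11, Q=-173/4) ⇒ DGNU; edges |DNU|=165/16, |G|=11/16
  updated: d(DGNU,J)=33/8, d(DGNU,K)=13/2
4. join DGNU+J (d=33/8, Q=-149/8) ⇒ DGJNU; edges |DGNU|=21/16, |J|=45/16
  updated: d(DGJNU,K)=83/16
5. join DGJNU+K (d=83/16) ⇒ DGJKNU; edges |DGJNU|=83/32, |K|=83/32
final tree: ((((D:23/12,(N:13/8,U:35/8):79/12):165/16,G:11/16):21/16,J:45/16):83/32,K:83/32)
total length: 557/16

557/16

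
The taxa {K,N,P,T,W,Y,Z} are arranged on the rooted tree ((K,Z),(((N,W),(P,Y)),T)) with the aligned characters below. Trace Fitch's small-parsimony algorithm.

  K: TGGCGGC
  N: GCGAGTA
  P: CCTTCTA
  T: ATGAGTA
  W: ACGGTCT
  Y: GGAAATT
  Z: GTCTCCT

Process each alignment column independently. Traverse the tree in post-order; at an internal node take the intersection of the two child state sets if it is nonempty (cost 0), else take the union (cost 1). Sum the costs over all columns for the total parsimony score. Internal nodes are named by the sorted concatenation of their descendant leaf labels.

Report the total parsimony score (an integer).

25

KZ@0: {T} ∪ {G} = {G,T} (union, +1)
NW@0: {G} ∪ {A} = {A,G} (union, +1)
PY@0: {C} ∪ {G} = {C,G} (union, +1)
NPWY@0: {A,G} ∩ {C,G} = {G} (intersection, +0)
NPTWY@0: {G} ∪ {A} = {A,G} (union, +1)
KNPTWYZ@0: {G,T} ∩ {A,G} = {G} (intersection, +0)
KZ@1: {G} ∪ {T} = {G,T} (union, +1)
NW@1: {C} ∩ {C} = {C} (intersection, +0)
PY@1: {C} ∪ {G} = {C,G} (union, +1)
NPWY@1: {C} ∩ {C,G} = {C} (intersection, +0)
NPTWY@1: {C} ∪ {T} = {C,T} (union, +1)
KNPTWYZ@1: {G,T} ∩ {C,T} = {T} (intersection, +0)
KZ@2: {G} ∪ {C} = {C,G} (union, +1)
NW@2: {G} ∩ {G} = {G} (intersection, +0)
PY@2: {T} ∪ {A} = {A,T} (union, +1)
NPWY@2: {G} ∪ {A,T} = {A,G,T} (union, +1)
NPTWY@2: {A,G,T} ∩ {G} = {G} (intersection, +0)
KNPTWYZ@2: {C,G} ∩ {G} = {G} (intersection, +0)
KZ@3: {C} ∪ {T} = {C,T} (union, +1)
NW@3: {A} ∪ {G} = {A,G} (union, +1)
PY@3: {T} ∪ {A} = {A,T} (union, +1)
NPWY@3: {A,G} ∩ {A,T} = {A} (intersection, +0)
NPTWY@3: {A} ∩ {A} = {A} (intersection, +0)
KNPTWYZ@3: {C,T} ∪ {A} = {A,C,T} (union, +1)
KZ@4: {G} ∪ {C} = {C,G} (union, +1)
NW@4: {G} ∪ {T} = {G,T} (union, +1)
PY@4: {C} ∪ {A} = {A,C} (union, +1)
NPWY@4: {G,T} ∪ {A,C} = {A,C,G,T} (union, +1)
NPTWY@4: {A,C,G,T} ∩ {G} = {G} (intersection, +0)
KNPTWYZ@4: {C,G} ∩ {G} = {G} (intersection, +0)
KZ@5: {G} ∪ {C} = {C,G} (union, +1)
NW@5: {T} ∪ {C} = {C,T} (union, +1)
PY@5: {T} ∩ {T} = {T} (intersection, +0)
NPWY@5: {C,T} ∩ {T} = {T} (intersection, +0)
NPTWY@5: {T} ∩ {T} = {T} (intersection, +0)
KNPTWYZ@5: {C,G} ∪ {T} = {C,G,T} (union, +1)
KZ@6: {C} ∪ {T} = {C,T} (union, +1)
NW@6: {A} ∪ {T} = {A,T} (union, +1)
PY@6: {A} ∪ {T} = {A,T} (union, +1)
NPWY@6: {A,T} ∩ {A,T} = {A,T} (intersection, +0)
NPTWY@6: {A,T} ∩ {A} = {A} (intersection, +0)
KNPTWYZ@6: {C,T} ∪ {A} = {A,C,T} (union, +1)
per-site changes: [4, 3, 3, 4, 4, 3, 4]; total = 25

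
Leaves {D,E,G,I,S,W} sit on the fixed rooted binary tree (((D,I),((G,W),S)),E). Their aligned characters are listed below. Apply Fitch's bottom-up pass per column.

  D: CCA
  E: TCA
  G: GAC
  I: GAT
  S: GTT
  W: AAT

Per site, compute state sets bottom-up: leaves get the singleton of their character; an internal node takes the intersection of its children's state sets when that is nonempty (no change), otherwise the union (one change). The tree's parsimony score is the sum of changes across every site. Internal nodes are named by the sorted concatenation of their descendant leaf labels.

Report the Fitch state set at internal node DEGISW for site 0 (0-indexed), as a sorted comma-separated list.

G,T

site 0, node DI: D={C} ∪ I={G} → {C,G} (+1)
site 0, node GW: G={G} ∪ W={A} → {A,G} (+1)
site 0, node GSW: GW={A,G} ∩ S={G} → {G} (+0)
site 0, node DGISW: DI={C,G} ∩ GSW={G} → {G} (+0)
site 0, node DEGISW: DGISW={G} ∪ E={T} → {G,T} (+1)
site 1, node DI: D={C} ∪ I={A} → {A,C} (+1)
site 1, node GW: G={A} ∩ W={A} → {A} (+0)
site 1, node GSW: GW={A} ∪ S={T} → {A,T} (+1)
site 1, node DGISW: DI={A,C} ∩ GSW={A,T} → {A} (+0)
site 1, node DEGISW: DGISW={A} ∪ E={C} → {A,C} (+1)
site 2, node DI: D={A} ∪ I={T} → {A,T} (+1)
site 2, node GW: G={C} ∪ W={T} → {C,T} (+1)
site 2, node GSW: GW={C,T} ∩ S={T} → {T} (+0)
site 2, node DGISW: DI={A,T} ∩ GSW={T} → {T} (+0)
site 2, node DEGISW: DGISW={T} ∪ E={A} → {A,T} (+1)
per-site changes: [3, 3, 3]; total = 9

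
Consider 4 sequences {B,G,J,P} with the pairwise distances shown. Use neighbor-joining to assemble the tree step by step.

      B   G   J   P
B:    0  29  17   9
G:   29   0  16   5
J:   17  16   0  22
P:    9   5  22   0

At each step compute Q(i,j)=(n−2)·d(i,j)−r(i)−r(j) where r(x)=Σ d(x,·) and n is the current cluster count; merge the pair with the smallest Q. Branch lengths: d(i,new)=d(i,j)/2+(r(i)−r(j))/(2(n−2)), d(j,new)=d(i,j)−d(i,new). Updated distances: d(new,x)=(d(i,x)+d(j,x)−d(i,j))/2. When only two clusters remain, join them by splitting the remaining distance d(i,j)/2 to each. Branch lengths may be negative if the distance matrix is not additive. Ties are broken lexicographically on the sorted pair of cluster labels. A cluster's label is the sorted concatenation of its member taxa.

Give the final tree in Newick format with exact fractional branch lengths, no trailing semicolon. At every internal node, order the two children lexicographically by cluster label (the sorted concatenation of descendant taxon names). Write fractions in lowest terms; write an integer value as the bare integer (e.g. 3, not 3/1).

(((B:17/2,J:17/2):8,G:6):-1/2,P:-1/2)

step 1: merge (B,J) at d=17, Q=-76; branch lengths B→17/2, J→17/2; new cluster BJ
  updated: d(BJ,G)=14, d(BJ,P)=7
step 2: merge (BJ,G) at d=14, Q=-26; branch lengths BJ→8, G→6; new cluster BGJ
  updated: d(BGJ,P)=-1
step 3: merge (BGJ,P) at d=-1; branch lengths BGJ→-1/2, P→-1/2; new cluster BGJP
final tree: (((B:17/2,J:17/2):8,G:6):-1/2,P:-1/2)
total length: 30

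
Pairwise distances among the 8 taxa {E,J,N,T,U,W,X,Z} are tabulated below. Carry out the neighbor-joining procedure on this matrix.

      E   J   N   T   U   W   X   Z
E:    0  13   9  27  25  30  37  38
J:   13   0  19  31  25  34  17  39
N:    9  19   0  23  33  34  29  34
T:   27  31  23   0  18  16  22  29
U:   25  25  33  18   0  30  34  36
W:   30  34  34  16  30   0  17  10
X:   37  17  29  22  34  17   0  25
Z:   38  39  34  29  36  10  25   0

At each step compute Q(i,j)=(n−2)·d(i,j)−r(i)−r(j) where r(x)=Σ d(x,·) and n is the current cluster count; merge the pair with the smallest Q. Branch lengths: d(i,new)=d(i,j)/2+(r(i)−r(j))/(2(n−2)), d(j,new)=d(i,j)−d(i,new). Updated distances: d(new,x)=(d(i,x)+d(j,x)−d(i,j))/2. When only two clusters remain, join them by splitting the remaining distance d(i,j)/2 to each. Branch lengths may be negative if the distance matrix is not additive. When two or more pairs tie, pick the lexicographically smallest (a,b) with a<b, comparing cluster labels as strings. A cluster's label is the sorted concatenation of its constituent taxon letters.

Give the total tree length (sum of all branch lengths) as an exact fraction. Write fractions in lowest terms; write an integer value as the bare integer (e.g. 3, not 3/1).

319/4

step 1: merge (W,Z) at d=10, Q=-322; branch lengths W→5/3, Z→25/3; new cluster WZ
  updated: d(E,WZ)=29, d(J,WZ)=63/2, d(N,WZ)=29, d(T,WZ)=35/2, d(U,WZ)=28, d(WZ,X)=16
step 2: merge (E,N) at d=9, Q=-237; branch lengths E→43/10, N→47/10; new cluster EN
  updated: d(EN,J)=23/2, d(EN,T)=41/2, d(EN,U)=49/2, d(EN,WZ)=49/2, d(EN,X)=57/2
step 3: merge (EN,J) at d=23/2, Q=-359/2; branch lengths EN→79/16, J→105/16; new cluster EJN
  updated: d(EJN,T)=20, d(EJN,U)=19, d(EJN,WZ)=89/4, d(EJN,X)=17
step 4: merge (WZ,X) at d=16, Q=-499/4; branch lengths WZ→57/8, X→71/8; new cluster WXZ
  updated: d(EJN,WXZ)=93/8, d(T,WXZ)=47/4, d(U,WXZ)=23
step 5: merge (EJN,WXZ) at d=93/8, Q=-295/4; branch lengths EJN→55/8, WXZ→19/4; new cluster EJNWXZ
  updated: d(EJNWXZ,T)=161/16, d(EJNWXZ,U)=243/16
step 6: merge (EJNWXZ,T) at d=161/16, Q=-173/4; branch lengths EJNWXZ→29/8, T→103/16; new cluster EJNTWXZ
  updated: d(EJNTWXZ,U)=185/16
step 7: merge (EJNTWXZ,U) at d=185/16; branch lengths EJNTWXZ→185/32, U→185/32; new cluster EJNTUWXZ
final tree: (((((E:43/10,N:47/10):79/16,J:105/16):55/8,((W:5/3,Z:25/3):57/8,X:71/8):19/4):29/8,T:103/16):185/32,U:185/32)
total length: 319/4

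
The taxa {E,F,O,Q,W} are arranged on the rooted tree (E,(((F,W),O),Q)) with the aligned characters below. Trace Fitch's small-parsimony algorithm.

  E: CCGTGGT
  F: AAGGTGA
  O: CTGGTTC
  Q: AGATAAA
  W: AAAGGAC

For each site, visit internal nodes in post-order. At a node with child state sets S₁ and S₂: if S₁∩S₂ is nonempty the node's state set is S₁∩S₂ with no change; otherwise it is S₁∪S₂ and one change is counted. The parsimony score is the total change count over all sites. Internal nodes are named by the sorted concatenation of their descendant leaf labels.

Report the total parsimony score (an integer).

site 0, node FW: F={A} ∩ W={A} → {A} (+0)
site 0, node FOW: FW={A} ∪ O={C} → {A,C} (+1)
site 0, node FOQW: FOW={A,C} ∩ Q={A} → {A} (+0)
site 0, node EFOQW: E={C} ∪ FOQW={A} → {A,C} (+1)
site 1, node FW: F={A} ∩ W={A} → {A} (+0)
site 1, node FOW: FW={A} ∪ O={T} → {A,T} (+1)
site 1, node FOQW: FOW={A,T} ∪ Q={G} → {A,G,T} (+1)
site 1, node EFOQW: E={C} ∪ FOQW={A,G,T} → {A,C,G,T} (+1)
site 2, node FW: F={G} ∪ W={A} → {A,G} (+1)
site 2, node FOW: FW={A,G} ∩ O={G} → {G} (+0)
site 2, node FOQW: FOW={G} ∪ Q={A} → {A,G} (+1)
site 2, node EFOQW: E={G} ∩ FOQW={A,G} → {G} (+0)
site 3, node FW: F={G} ∩ W={G} → {G} (+0)
site 3, node FOW: FW={G} ∩ O={G} → {G} (+0)
site 3, node FOQW: FOW={G} ∪ Q={T} → {G,T} (+1)
site 3, node EFOQW: E={T} ∩ FOQW={G,T} → {T} (+0)
site 4, node FW: F={T} ∪ W={G} → {G,T} (+1)
site 4, node FOW: FW={G,T} ∩ O={T} → {T} (+0)
site 4, node FOQW: FOW={T} ∪ Q={A} → {A,T} (+1)
site 4, node EFOQW: E={G} ∪ FOQW={A,T} → {A,G,T} (+1)
site 5, node FW: F={G} ∪ W={A} → {A,G} (+1)
site 5, node FOW: FW={A,G} ∪ O={T} → {A,G,T} (+1)
site 5, node FOQW: FOW={A,G,T} ∩ Q={A} → {A} (+0)
site 5, node EFOQW: E={G} ∪ FOQW={A} → {A,G} (+1)
site 6, node FW: F={A} ∪ W={C} → {A,C} (+1)
site 6, node FOW: FW={A,C} ∩ O={C} → {C} (+0)
site 6, node FOQW: FOW={C} ∪ Q={A} → {A,C} (+1)
site 6, node EFOQW: E={T} ∪ FOQW={A,C} → {A,C,T} (+1)
per-site changes: [2, 3, 2, 1, 3, 3, 3]; total = 17

17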